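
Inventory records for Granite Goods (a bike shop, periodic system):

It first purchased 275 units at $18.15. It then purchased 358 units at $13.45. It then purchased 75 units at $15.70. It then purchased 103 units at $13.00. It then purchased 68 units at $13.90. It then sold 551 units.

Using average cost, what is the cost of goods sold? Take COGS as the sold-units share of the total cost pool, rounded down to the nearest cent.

COGS = $8,317.05

Sale 1, sell 551: 551/879 × $13,268.05 → $8,317.05
Ending inventory (cost pool remaining) = $4,951.00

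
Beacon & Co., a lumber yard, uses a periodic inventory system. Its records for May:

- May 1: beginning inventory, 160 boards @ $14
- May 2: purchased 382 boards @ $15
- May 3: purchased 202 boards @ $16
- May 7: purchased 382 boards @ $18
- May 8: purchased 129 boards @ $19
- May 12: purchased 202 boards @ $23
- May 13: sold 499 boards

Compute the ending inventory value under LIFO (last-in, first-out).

Ending inventory = $15,054

May 13, 499 sold [LIFO — newest first]: 202 @ $23 + 129 @ $19 + 168 @ $18 = $10,121
Ending inventory: 160 @ $14 + 382 @ $15 + 202 @ $16 + 214 @ $18 = $15,054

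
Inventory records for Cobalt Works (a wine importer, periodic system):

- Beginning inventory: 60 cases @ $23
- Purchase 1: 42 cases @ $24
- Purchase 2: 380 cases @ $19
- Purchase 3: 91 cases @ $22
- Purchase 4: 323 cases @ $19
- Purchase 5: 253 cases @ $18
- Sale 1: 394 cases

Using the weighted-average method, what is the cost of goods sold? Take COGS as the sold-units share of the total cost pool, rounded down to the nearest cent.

COGS = $7,647.16

Sale 1, sell 394: 394/1149 × $22,301.00 → $7,647.16
Ending inventory (cost pool remaining) = $14,653.84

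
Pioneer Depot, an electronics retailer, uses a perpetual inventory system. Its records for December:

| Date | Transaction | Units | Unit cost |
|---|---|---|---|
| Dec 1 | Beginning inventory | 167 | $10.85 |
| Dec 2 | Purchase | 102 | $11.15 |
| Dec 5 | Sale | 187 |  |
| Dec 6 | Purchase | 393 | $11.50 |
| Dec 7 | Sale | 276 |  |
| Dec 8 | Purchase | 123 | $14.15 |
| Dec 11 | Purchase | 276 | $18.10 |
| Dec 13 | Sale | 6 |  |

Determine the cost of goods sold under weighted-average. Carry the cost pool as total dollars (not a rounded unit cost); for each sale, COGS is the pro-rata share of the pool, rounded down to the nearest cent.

After Dec 1: 167 on hand, pool $1,811.95 (≈ $10.8500 each)
After Dec 2: 269 on hand, pool $2,949.25 (≈ $10.9638 each)
Dec 5, sell 187: 187/269 × $2,949.25 → $2,050.22
After Dec 6: 475 on hand, pool $5,418.53 (≈ $11.4074 each)
Dec 7, sell 276: 276/475 × $5,418.53 → $3,148.45
After Dec 8: 322 on hand, pool $4,010.53 (≈ $12.4551 each)
After Dec 11: 598 on hand, pool $9,006.13 (≈ $15.0604 each)
Dec 13, sell 6: 6/598 × $9,006.13 → $90.36
Total COGS = $2,050.22 + $3,148.45 + $90.36 = $5,289.03
Ending inventory (cost pool remaining) = $8,915.77
Check: goods available $14,204.80 = COGS $5,289.03 + ending $8,915.77

COGS = $5,289.03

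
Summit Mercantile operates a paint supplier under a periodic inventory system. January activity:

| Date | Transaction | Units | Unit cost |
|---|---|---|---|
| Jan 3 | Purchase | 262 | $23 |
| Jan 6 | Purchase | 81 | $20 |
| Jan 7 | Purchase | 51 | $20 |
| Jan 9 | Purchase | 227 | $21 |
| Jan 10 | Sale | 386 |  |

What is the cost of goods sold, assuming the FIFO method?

COGS = $8,506

Jan 10, 386 sold [FIFO — oldest first]: 262 @ $23 + 81 @ $20 + 43 @ $20 = $8,506
Ending inventory: 8 @ $20 + 227 @ $21 = $4,927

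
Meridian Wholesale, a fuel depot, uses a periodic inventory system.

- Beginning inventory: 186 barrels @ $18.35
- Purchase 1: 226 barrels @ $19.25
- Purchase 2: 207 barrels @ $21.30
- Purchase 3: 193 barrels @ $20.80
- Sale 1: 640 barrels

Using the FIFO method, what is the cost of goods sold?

Sale 1 (640) [FIFO — oldest first]: 186 @ $18.35 + 226 @ $19.25 + 207 @ $21.30 + 21 @ $20.80 = $12,609.50
Ending inventory: 172 @ $20.80 = $3,577.60

COGS = $12,609.50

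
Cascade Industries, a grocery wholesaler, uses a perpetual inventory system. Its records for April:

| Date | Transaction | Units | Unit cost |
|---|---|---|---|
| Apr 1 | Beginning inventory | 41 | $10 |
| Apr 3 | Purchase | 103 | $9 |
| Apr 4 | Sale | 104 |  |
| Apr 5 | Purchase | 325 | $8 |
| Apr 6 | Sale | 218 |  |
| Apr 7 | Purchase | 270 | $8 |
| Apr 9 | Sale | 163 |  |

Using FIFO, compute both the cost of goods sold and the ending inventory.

Apr 4, 104 sold [FIFO — oldest first]: 41 @ $10 + 63 @ $9 = $977
Apr 6, 218 sold [FIFO — oldest first]: 40 @ $9 + 178 @ $8 = $1,784
Apr 9, 163 sold [FIFO — oldest first]: 147 @ $8 + 16 @ $8 = $1,304
Total COGS = $977 + $1,784 + $1,304 = $4,065
Ending inventory: 254 @ $8 = $2,032

COGS = $4,065; ending inventory = $2,032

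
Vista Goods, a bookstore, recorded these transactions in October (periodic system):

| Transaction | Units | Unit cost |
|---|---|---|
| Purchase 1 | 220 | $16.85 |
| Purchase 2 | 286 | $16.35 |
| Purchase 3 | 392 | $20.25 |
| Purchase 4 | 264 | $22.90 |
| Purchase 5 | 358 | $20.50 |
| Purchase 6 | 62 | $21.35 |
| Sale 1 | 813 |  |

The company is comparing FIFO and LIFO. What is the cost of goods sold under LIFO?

COGS = $17,320.55

FIFO COGS: 220 @ $16.85 + 286 @ $16.35 + 307 @ $20.25 = $14,599.85
LIFO COGS: 62 @ $21.35 + 358 @ $20.50 + 264 @ $22.90 + 129 @ $20.25 = $17,320.55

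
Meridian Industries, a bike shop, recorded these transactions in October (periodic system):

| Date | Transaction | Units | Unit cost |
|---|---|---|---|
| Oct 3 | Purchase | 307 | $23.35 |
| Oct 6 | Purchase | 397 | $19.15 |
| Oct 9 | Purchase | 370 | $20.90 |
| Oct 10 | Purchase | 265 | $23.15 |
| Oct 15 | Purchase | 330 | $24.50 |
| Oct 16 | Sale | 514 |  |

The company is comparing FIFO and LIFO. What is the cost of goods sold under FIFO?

COGS = $11,132.50

FIFO COGS: 307 @ $23.35 + 207 @ $19.15 = $11,132.50
LIFO COGS: 330 @ $24.50 + 184 @ $23.15 = $12,344.60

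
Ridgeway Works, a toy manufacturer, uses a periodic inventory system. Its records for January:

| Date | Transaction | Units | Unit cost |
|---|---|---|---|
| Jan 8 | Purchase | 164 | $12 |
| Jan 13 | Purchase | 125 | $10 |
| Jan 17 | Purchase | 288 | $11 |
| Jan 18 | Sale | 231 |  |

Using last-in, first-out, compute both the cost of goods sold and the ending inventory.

Jan 18, 231 sold [LIFO — newest first]: 231 @ $11 = $2,541
Ending inventory: 164 @ $12 + 125 @ $10 + 57 @ $11 = $3,845

COGS = $2,541; ending inventory = $3,845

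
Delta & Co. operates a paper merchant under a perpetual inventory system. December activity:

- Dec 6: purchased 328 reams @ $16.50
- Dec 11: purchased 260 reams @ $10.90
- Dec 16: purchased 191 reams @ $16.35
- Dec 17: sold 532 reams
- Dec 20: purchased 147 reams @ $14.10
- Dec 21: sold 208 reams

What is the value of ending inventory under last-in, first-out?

Dec 17, 532 sold [LIFO — newest first]: 191 @ $16.35 + 260 @ $10.90 + 81 @ $16.50 = $7,293.35
Dec 21, 208 sold [LIFO — newest first]: 147 @ $14.10 + 61 @ $16.50 = $3,079.20
Total COGS = $7,293.35 + $3,079.20 = $10,372.55
Ending inventory: 186 @ $16.50 = $3,069.00

Ending inventory = $3,069.00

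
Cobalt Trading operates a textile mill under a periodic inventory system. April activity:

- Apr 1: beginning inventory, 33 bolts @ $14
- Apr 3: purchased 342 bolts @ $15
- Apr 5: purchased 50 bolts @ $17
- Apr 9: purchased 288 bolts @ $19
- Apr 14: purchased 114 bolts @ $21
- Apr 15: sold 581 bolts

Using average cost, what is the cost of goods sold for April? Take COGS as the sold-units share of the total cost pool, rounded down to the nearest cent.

Apr 15, sell 581: 581/827 × $14,308.00 → $10,051.93
Ending inventory (cost pool remaining) = $4,256.07

COGS = $10,051.93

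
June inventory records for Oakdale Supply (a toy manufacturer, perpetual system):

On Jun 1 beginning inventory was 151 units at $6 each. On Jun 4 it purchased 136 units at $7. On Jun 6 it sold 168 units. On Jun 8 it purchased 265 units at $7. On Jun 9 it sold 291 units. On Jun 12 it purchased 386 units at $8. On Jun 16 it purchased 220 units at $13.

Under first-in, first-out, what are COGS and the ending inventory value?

Jun 6, 168 sold [FIFO — oldest first]: 151 @ $6 + 17 @ $7 = $1,025
Jun 9, 291 sold [FIFO — oldest first]: 119 @ $7 + 172 @ $7 = $2,037
Total COGS = $1,025 + $2,037 = $3,062
Ending inventory: 93 @ $7 + 386 @ $8 + 220 @ $13 = $6,599
Check: goods available $9,661 = COGS $3,062 + ending $6,599

COGS = $3,062; ending inventory = $6,599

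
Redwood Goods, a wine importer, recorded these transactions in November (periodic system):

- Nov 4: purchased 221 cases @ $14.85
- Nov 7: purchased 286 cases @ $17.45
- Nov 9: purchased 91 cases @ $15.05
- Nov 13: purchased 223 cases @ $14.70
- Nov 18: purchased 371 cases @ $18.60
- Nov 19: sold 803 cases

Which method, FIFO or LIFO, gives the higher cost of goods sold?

FIFO COGS: 221 @ $14.85 + 286 @ $17.45 + 91 @ $15.05 + 205 @ $14.70 = $12,655.60
LIFO COGS: 371 @ $18.60 + 223 @ $14.70 + 91 @ $15.05 + 118 @ $17.45 = $13,607.35

LIFO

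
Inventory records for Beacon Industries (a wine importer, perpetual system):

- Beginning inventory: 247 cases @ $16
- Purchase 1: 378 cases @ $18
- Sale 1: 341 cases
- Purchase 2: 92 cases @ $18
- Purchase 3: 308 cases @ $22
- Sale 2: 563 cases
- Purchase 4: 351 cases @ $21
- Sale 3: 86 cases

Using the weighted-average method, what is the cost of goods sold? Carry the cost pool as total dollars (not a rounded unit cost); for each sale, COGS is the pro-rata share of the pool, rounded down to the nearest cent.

After Beginning: 247 on hand, pool $3,952.00 (≈ $16.0000 each)
After Purchase 1: 625 on hand, pool $10,756.00 (≈ $17.2096 each)
Sale 1, sell 341: 341/625 × $10,756.00 → $5,868.47
After Purchase 2: 376 on hand, pool $6,543.53 (≈ $17.4030 each)
After Purchase 3: 684 on hand, pool $13,319.53 (≈ $19.4730 each)
Sale 2, sell 563: 563/684 × $13,319.53 → $10,963.29
After Purchase 4: 472 on hand, pool $9,727.24 (≈ $20.6086 each)
Sale 3, sell 86: 86/472 × $9,727.24 → $1,772.33
Total COGS = $5,868.47 + $10,963.29 + $1,772.33 = $18,604.09
Ending inventory (cost pool remaining) = $7,954.91

COGS = $18,604.09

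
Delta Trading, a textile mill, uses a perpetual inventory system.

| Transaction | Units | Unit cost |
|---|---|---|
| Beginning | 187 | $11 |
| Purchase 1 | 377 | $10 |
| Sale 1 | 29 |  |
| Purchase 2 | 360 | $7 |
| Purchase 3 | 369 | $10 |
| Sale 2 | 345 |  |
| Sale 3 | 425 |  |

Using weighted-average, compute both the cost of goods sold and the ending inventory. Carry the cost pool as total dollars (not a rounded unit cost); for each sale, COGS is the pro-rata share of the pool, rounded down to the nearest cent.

After Beginning: 187 on hand, pool $2,057.00 (≈ $11.0000 each)
After Purchase 1: 564 on hand, pool $5,827.00 (≈ $10.3316 each)
Sale 1, sell 29: 29/564 × $5,827.00 → $299.61
After Purchase 2: 895 on hand, pool $8,047.39 (≈ $8.9915 each)
After Purchase 3: 1264 on hand, pool $11,737.39 (≈ $9.2859 each)
Sale 2, sell 345: 345/1264 × $11,737.39 → $3,203.63
Sale 3, sell 425: 425/919 × $8,533.76 → $3,946.51
Total COGS = $299.61 + $3,203.63 + $3,946.51 = $7,449.75
Ending inventory (cost pool remaining) = $4,587.25
Check: goods available $12,037.00 = COGS $7,449.75 + ending $4,587.25

COGS = $7,449.75; ending inventory = $4,587.25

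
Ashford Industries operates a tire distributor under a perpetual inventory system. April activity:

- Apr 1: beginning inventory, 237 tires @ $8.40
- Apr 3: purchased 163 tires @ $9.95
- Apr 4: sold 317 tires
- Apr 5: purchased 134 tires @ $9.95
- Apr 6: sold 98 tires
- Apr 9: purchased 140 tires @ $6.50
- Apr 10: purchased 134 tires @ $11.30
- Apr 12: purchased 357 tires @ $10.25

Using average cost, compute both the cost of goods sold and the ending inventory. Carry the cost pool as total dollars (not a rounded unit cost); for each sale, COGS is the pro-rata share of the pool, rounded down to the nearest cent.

COGS = $3,803.69; ending inventory = $7,225.71

After Apr 1: 237 on hand, pool $1,990.80 (≈ $8.4000 each)
After Apr 3: 400 on hand, pool $3,612.65 (≈ $9.0316 each)
Apr 4, sell 317: 317/400 × $3,612.65 → $2,863.02
After Apr 5: 217 on hand, pool $2,082.93 (≈ $9.5988 each)
Apr 6, sell 98: 98/217 × $2,082.93 → $940.67
After Apr 9: 259 on hand, pool $2,052.26 (≈ $7.9238 each)
After Apr 10: 393 on hand, pool $3,566.46 (≈ $9.0750 each)
After Apr 12: 750 on hand, pool $7,225.71 (≈ $9.6343 each)
Total COGS = $2,863.02 + $940.67 = $3,803.69
Ending inventory (cost pool remaining) = $7,225.71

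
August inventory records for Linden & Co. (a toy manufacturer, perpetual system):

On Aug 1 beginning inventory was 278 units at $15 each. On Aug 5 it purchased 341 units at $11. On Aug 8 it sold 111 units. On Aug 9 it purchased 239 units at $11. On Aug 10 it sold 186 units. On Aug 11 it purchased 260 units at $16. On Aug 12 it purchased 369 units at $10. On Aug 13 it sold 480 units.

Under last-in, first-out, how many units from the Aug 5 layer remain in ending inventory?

230

Aug 8, 111 sold [LIFO — newest first]: 111 @ $11 = $1,221
Aug 10, 186 sold [LIFO — newest first]: 186 @ $11 = $2,046
Aug 13, 480 sold [LIFO — newest first]: 369 @ $10 + 111 @ $16 = $5,466
Total COGS = $1,221 + $2,046 + $5,466 = $8,733
Ending inventory: 278 @ $15 + 230 @ $11 + 53 @ $11 + 149 @ $16 = $9,667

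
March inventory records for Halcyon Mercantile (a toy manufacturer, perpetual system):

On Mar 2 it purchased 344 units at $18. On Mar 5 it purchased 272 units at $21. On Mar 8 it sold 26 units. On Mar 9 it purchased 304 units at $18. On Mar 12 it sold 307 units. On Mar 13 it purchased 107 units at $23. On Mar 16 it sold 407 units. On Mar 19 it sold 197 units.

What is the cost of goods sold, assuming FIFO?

Mar 8, 26 sold [FIFO — oldest first]: 26 @ $18 = $468
Mar 12, 307 sold [FIFO — oldest first]: 307 @ $18 = $5,526
Mar 16, 407 sold [FIFO — oldest first]: 11 @ $18 + 272 @ $21 + 124 @ $18 = $8,142
Mar 19, 197 sold [FIFO — oldest first]: 180 @ $18 + 17 @ $23 = $3,631
Total COGS = $468 + $5,526 + $8,142 + $3,631 = $17,767
Ending inventory: 90 @ $23 = $2,070
Check: goods available $19,837 = COGS $17,767 + ending $2,070

COGS = $17,767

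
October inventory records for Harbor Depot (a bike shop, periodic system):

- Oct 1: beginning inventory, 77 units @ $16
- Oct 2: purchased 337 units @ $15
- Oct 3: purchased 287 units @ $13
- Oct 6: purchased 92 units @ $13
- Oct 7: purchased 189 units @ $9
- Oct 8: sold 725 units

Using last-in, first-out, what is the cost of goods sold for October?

COGS = $8,983

Oct 8, 725 sold [LIFO — newest first]: 189 @ $9 + 92 @ $13 + 287 @ $13 + 157 @ $15 = $8,983
Ending inventory: 77 @ $16 + 180 @ $15 = $3,932
Check: goods available $12,915 = COGS $8,983 + ending $3,932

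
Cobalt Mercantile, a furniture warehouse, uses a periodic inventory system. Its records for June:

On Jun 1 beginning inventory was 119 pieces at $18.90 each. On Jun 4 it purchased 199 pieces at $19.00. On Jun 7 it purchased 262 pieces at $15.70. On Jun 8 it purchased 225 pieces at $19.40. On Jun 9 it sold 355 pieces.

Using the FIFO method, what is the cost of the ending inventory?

Ending inventory = $7,897.50

Jun 9, 355 sold [FIFO — oldest first]: 119 @ $18.90 + 199 @ $19.00 + 37 @ $15.70 = $6,611.00
Ending inventory: 225 @ $15.70 + 225 @ $19.40 = $7,897.50
Check: goods available $14,508.50 = COGS $6,611.00 + ending $7,897.50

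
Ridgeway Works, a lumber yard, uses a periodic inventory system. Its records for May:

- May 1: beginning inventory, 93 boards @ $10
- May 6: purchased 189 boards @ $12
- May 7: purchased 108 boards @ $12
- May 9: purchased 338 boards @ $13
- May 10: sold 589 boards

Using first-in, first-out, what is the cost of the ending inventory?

May 10, 589 sold [FIFO — oldest first]: 93 @ $10 + 189 @ $12 + 108 @ $12 + 199 @ $13 = $7,081
Ending inventory: 139 @ $13 = $1,807

Ending inventory = $1,807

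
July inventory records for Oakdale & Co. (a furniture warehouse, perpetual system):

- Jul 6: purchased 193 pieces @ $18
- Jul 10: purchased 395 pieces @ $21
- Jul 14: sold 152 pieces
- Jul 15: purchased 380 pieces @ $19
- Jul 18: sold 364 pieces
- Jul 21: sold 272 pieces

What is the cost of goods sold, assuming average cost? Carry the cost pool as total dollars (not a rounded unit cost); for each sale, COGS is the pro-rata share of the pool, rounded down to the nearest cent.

COGS = $15,471.35

After Jul 6: 193 on hand, pool $3,474.00 (≈ $18.0000 each)
After Jul 10: 588 on hand, pool $11,769.00 (≈ $20.0153 each)
Jul 14, sell 152: 152/588 × $11,769.00 → $3,042.32
After Jul 15: 816 on hand, pool $15,946.68 (≈ $19.5425 each)
Jul 18, sell 364: 364/816 × $15,946.68 → $7,113.47
Jul 21, sell 272: 272/452 × $8,833.21 → $5,315.56
Total COGS = $3,042.32 + $7,113.47 + $5,315.56 = $15,471.35
Ending inventory (cost pool remaining) = $3,517.65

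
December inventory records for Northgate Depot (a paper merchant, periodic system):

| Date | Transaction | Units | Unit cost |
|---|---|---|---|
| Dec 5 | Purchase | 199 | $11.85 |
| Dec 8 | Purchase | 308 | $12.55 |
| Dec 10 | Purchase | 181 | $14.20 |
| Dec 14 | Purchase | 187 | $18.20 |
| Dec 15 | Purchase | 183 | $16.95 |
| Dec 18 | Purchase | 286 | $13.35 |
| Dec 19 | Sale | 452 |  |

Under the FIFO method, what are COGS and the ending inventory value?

COGS = $5,533.30; ending inventory = $13,583.80

Dec 19, 452 sold [FIFO — oldest first]: 199 @ $11.85 + 253 @ $12.55 = $5,533.30
Ending inventory: 55 @ $12.55 + 181 @ $14.20 + 187 @ $18.20 + 183 @ $16.95 + 286 @ $13.35 = $13,583.80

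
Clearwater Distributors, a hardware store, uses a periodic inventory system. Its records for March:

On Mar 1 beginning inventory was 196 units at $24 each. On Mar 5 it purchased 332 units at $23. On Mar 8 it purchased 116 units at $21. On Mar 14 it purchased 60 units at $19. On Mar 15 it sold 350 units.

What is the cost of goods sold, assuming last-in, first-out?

Mar 15, 350 sold [LIFO — newest first]: 60 @ $19 + 116 @ $21 + 174 @ $23 = $7,578
Ending inventory: 196 @ $24 + 158 @ $23 = $8,338
Check: goods available $15,916 = COGS $7,578 + ending $8,338

COGS = $7,578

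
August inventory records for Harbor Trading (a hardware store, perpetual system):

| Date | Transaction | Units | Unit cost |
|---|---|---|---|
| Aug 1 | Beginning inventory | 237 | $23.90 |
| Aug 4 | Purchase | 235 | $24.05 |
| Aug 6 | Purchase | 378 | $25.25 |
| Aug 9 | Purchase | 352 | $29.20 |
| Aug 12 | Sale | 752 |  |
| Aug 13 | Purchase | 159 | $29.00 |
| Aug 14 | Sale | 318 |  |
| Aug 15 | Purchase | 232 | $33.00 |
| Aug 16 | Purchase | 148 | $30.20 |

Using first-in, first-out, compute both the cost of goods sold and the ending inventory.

Aug 12, 752 sold [FIFO — oldest first]: 237 @ $23.90 + 235 @ $24.05 + 280 @ $25.25 = $18,386.05
Aug 14, 318 sold [FIFO — oldest first]: 98 @ $25.25 + 220 @ $29.20 = $8,898.50
Total COGS = $18,386.05 + $8,898.50 = $27,284.55
Ending inventory: 132 @ $29.20 + 159 @ $29.00 + 232 @ $33.00 + 148 @ $30.20 = $20,591.00
Check: goods available $47,875.55 = COGS $27,284.55 + ending $20,591.00

COGS = $27,284.55; ending inventory = $20,591.00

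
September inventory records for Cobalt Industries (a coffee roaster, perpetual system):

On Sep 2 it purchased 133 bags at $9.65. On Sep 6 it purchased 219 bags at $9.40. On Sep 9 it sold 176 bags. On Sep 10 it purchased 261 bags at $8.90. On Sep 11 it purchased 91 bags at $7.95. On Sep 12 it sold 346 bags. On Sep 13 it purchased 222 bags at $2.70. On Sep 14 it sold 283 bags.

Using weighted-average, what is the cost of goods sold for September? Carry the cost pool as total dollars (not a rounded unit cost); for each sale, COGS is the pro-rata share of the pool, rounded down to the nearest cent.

After Sep 2: 133 on hand, pool $1,283.45 (≈ $9.6500 each)
After Sep 6: 352 on hand, pool $3,342.05 (≈ $9.4945 each)
Sep 9, sell 176: 176/352 × $3,342.05 → $1,671.02
After Sep 10: 437 on hand, pool $3,993.93 (≈ $9.1394 each)
After Sep 11: 528 on hand, pool $4,717.38 (≈ $8.9344 each)
Sep 12, sell 346: 346/528 × $4,717.38 → $3,091.31
After Sep 13: 404 on hand, pool $2,225.47 (≈ $5.5086 each)
Sep 14, sell 283: 283/404 × $2,225.47 → $1,558.93
Total COGS = $1,671.02 + $3,091.31 + $1,558.93 = $6,321.26
Ending inventory (cost pool remaining) = $666.54
Check: goods available $6,987.80 = COGS $6,321.26 + ending $666.54

COGS = $6,321.26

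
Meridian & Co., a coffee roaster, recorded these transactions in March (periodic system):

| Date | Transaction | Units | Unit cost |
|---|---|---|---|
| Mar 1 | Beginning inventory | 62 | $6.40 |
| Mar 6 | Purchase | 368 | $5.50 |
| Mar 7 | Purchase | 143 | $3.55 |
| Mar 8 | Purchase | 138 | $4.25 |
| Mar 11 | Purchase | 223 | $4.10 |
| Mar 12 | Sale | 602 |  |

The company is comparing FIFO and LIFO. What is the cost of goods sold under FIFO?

FIFO COGS: 62 @ $6.40 + 368 @ $5.50 + 143 @ $3.55 + 29 @ $4.25 = $3,051.70
LIFO COGS: 223 @ $4.10 + 138 @ $4.25 + 143 @ $3.55 + 98 @ $5.50 = $2,547.45

COGS = $3,051.70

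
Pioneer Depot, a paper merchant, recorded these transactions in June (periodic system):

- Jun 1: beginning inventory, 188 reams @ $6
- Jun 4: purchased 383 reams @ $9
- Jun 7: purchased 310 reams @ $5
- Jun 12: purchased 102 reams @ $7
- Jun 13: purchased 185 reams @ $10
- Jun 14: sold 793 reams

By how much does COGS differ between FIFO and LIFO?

FIFO COGS: 188 @ $6 + 383 @ $9 + 222 @ $5 = $5,685
LIFO COGS: 185 @ $10 + 102 @ $7 + 310 @ $5 + 196 @ $9 = $5,878
Difference = |$5,685 − $5,878| = $193

$193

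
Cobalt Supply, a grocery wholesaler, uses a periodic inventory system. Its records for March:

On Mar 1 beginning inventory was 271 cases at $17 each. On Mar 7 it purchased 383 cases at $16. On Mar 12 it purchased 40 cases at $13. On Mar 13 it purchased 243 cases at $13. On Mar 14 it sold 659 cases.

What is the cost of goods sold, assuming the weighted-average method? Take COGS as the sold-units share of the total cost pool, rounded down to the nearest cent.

COGS = $10,137.48

Mar 14, sell 659: 659/937 × $14,414.00 → $10,137.48
Ending inventory (cost pool remaining) = $4,276.52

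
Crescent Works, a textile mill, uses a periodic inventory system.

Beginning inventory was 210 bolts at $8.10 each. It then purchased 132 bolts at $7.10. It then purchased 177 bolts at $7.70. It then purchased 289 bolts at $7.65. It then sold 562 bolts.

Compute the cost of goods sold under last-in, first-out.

COGS = $4,255.35

Sale 1 (562) [LIFO — newest first]: 289 @ $7.65 + 177 @ $7.70 + 96 @ $7.10 = $4,255.35
Ending inventory: 210 @ $8.10 + 36 @ $7.10 = $1,956.60
Check: goods available $6,211.95 = COGS $4,255.35 + ending $1,956.60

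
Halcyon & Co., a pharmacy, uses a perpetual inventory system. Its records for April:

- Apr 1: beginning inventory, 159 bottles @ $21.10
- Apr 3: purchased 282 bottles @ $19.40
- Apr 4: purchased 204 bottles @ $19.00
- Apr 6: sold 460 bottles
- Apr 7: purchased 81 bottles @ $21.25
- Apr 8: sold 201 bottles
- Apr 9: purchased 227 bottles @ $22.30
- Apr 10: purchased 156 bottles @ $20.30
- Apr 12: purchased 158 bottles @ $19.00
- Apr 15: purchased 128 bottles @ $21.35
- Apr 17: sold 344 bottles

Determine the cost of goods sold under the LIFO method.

COGS = $19,963.65

Apr 6, 460 sold [LIFO — newest first]: 204 @ $19.00 + 256 @ $19.40 = $8,842.40
Apr 8, 201 sold [LIFO — newest first]: 81 @ $21.25 + 26 @ $19.40 + 94 @ $21.10 = $4,209.05
Apr 17, 344 sold [LIFO — newest first]: 128 @ $21.35 + 158 @ $19.00 + 58 @ $20.30 = $6,912.20
Total COGS = $8,842.40 + $4,209.05 + $6,912.20 = $19,963.65
Ending inventory: 65 @ $21.10 + 227 @ $22.30 + 98 @ $20.30 = $8,423.00
Check: goods available $28,386.65 = COGS $19,963.65 + ending $8,423.00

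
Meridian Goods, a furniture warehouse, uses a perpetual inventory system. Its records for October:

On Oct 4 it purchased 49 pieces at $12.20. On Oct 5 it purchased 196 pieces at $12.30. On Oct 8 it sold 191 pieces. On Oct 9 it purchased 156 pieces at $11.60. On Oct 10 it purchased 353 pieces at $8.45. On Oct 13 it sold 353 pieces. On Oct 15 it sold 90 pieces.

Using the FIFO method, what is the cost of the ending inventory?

Oct 8, 191 sold [FIFO — oldest first]: 49 @ $12.20 + 142 @ $12.30 = $2,344.40
Oct 13, 353 sold [FIFO — oldest first]: 54 @ $12.30 + 156 @ $11.60 + 143 @ $8.45 = $3,682.15
Oct 15, 90 sold [FIFO — oldest first]: 90 @ $8.45 = $760.50
Total COGS = $2,344.40 + $3,682.15 + $760.50 = $6,787.05
Ending inventory: 120 @ $8.45 = $1,014.00
Check: goods available $7,801.05 = COGS $6,787.05 + ending $1,014.00

Ending inventory = $1,014.00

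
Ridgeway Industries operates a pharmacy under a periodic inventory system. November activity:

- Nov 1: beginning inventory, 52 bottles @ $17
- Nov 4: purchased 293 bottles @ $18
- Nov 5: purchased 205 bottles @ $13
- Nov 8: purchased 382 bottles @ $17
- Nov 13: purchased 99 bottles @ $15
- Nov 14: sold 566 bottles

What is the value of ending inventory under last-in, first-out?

Nov 14, 566 sold [LIFO — newest first]: 99 @ $15 + 382 @ $17 + 85 @ $13 = $9,084
Ending inventory: 52 @ $17 + 293 @ $18 + 120 @ $13 = $7,718

Ending inventory = $7,718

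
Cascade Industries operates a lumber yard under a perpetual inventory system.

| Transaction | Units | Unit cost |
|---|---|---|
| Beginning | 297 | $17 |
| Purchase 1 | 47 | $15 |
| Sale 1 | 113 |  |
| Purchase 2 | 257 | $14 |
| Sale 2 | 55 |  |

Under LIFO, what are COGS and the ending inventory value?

Sale 1 (113) [LIFO — newest first]: 47 @ $15 + 66 @ $17 = $1,827
Sale 2 (55) [LIFO — newest first]: 55 @ $14 = $770
Total COGS = $1,827 + $770 = $2,597
Ending inventory: 231 @ $17 + 202 @ $14 = $6,755
Check: goods available $9,352 = COGS $2,597 + ending $6,755

COGS = $2,597; ending inventory = $6,755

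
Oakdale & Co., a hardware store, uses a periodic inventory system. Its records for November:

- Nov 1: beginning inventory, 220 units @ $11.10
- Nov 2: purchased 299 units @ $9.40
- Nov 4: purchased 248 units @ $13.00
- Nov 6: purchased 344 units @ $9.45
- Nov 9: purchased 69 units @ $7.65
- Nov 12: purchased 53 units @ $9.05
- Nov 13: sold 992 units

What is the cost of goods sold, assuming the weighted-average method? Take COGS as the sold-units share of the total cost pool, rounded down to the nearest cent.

COGS = $10,245.75

Nov 13, sell 992: 992/1233 × $12,734.90 → $10,245.75
Ending inventory (cost pool remaining) = $2,489.15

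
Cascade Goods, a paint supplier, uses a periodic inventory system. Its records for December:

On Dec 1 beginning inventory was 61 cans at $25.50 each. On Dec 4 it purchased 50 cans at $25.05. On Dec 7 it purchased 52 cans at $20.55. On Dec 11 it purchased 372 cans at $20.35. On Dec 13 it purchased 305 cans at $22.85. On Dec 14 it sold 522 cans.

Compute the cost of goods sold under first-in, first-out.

COGS = $11,182.25

Dec 14, 522 sold [FIFO — oldest first]: 61 @ $25.50 + 50 @ $25.05 + 52 @ $20.55 + 359 @ $20.35 = $11,182.25
Ending inventory: 13 @ $20.35 + 305 @ $22.85 = $7,233.80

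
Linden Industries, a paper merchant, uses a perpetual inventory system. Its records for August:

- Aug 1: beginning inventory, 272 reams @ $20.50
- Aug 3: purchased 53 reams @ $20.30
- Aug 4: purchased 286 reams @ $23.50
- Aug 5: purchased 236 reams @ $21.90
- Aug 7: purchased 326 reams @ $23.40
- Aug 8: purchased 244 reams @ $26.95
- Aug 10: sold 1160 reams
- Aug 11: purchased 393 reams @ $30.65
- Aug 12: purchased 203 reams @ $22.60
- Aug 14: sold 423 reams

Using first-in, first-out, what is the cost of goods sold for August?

Aug 10, 1160 sold [FIFO — oldest first]: 272 @ $20.50 + 53 @ $20.30 + 286 @ $23.50 + 236 @ $21.90 + 313 @ $23.40 = $25,865.50
Aug 14, 423 sold [FIFO — oldest first]: 13 @ $23.40 + 244 @ $26.95 + 166 @ $30.65 = $11,967.90
Total COGS = $25,865.50 + $11,967.90 = $37,833.40
Ending inventory: 227 @ $30.65 + 203 @ $22.60 = $11,545.35
Check: goods available $49,378.75 = COGS $37,833.40 + ending $11,545.35

COGS = $37,833.40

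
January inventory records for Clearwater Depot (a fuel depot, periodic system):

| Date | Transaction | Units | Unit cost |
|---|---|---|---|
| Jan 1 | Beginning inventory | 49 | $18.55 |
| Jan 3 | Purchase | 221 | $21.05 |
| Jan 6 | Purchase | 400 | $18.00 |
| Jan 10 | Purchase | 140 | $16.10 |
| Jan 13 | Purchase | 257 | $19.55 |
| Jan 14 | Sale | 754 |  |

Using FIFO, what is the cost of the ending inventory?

Ending inventory = $5,925.95

Jan 14, 754 sold [FIFO — oldest first]: 49 @ $18.55 + 221 @ $21.05 + 400 @ $18.00 + 84 @ $16.10 = $14,113.40
Ending inventory: 56 @ $16.10 + 257 @ $19.55 = $5,925.95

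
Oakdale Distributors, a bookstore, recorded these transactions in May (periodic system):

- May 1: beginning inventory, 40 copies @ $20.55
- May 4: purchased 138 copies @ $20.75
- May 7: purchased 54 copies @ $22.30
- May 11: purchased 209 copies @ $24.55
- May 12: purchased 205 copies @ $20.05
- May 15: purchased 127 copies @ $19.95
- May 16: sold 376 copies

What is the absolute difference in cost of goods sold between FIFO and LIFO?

$700.80

FIFO COGS: 40 @ $20.55 + 138 @ $20.75 + 54 @ $22.30 + 144 @ $24.55 = $8,424.90
LIFO COGS: 127 @ $19.95 + 205 @ $20.05 + 44 @ $24.55 = $7,724.10
Difference = |$8,424.90 − $7,724.10| = $700.80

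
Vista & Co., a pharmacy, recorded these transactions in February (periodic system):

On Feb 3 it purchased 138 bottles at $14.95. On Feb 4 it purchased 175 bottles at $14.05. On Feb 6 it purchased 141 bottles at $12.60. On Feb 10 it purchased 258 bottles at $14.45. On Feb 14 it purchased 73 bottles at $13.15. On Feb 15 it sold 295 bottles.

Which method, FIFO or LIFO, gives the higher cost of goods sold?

FIFO COGS: 138 @ $14.95 + 157 @ $14.05 = $4,268.95
LIFO COGS: 73 @ $13.15 + 222 @ $14.45 = $4,167.85

FIFO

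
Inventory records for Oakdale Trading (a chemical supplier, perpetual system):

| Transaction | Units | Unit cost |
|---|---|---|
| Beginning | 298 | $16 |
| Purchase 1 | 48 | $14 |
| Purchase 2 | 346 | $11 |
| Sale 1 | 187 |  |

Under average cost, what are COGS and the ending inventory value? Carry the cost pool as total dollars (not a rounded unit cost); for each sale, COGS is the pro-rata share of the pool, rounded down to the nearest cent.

COGS = $2,498.55; ending inventory = $6,747.45

After Beginning: 298 on hand, pool $4,768.00 (≈ $16.0000 each)
After Purchase 1: 346 on hand, pool $5,440.00 (≈ $15.7225 each)
After Purchase 2: 692 on hand, pool $9,246.00 (≈ $13.3613 each)
Sale 1, sell 187: 187/692 × $9,246.00 → $2,498.55
Ending inventory (cost pool remaining) = $6,747.45
Check: goods available $9,246.00 = COGS $2,498.55 + ending $6,747.45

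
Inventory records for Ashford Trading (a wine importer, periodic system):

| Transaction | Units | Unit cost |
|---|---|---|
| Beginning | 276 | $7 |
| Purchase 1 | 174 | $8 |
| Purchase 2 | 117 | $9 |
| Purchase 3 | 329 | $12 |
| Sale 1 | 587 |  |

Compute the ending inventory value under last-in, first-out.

Ending inventory = $2,196

Sale 1 (587) [LIFO — newest first]: 329 @ $12 + 117 @ $9 + 141 @ $8 = $6,129
Ending inventory: 276 @ $7 + 33 @ $8 = $2,196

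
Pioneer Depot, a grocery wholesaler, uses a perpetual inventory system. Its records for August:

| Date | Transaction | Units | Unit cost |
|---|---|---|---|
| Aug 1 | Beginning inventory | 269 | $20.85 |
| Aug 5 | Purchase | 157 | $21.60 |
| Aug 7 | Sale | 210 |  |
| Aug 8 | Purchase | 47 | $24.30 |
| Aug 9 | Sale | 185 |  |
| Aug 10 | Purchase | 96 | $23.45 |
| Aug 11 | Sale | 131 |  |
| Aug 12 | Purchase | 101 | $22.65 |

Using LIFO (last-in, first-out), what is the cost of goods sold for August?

Aug 7, 210 sold [LIFO — newest first]: 157 @ $21.60 + 53 @ $20.85 = $4,496.25
Aug 9, 185 sold [LIFO — newest first]: 47 @ $24.30 + 138 @ $20.85 = $4,019.40
Aug 11, 131 sold [LIFO — newest first]: 96 @ $23.45 + 35 @ $20.85 = $2,980.95
Total COGS = $4,496.25 + $4,019.40 + $2,980.95 = $11,496.60
Ending inventory: 43 @ $20.85 + 101 @ $22.65 = $3,184.20
Check: goods available $14,680.80 = COGS $11,496.60 + ending $3,184.20

COGS = $11,496.60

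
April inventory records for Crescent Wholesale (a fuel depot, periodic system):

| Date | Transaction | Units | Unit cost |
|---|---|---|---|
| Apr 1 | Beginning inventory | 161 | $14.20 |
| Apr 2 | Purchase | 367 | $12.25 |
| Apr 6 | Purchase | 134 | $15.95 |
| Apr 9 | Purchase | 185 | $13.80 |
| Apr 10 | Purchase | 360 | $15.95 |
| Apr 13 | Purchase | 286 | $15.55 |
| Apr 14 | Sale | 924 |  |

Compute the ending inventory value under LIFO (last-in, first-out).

Ending inventory = $7,435.90

Apr 14, 924 sold [LIFO — newest first]: 286 @ $15.55 + 360 @ $15.95 + 185 @ $13.80 + 93 @ $15.95 = $14,225.65
Ending inventory: 161 @ $14.20 + 367 @ $12.25 + 41 @ $15.95 = $7,435.90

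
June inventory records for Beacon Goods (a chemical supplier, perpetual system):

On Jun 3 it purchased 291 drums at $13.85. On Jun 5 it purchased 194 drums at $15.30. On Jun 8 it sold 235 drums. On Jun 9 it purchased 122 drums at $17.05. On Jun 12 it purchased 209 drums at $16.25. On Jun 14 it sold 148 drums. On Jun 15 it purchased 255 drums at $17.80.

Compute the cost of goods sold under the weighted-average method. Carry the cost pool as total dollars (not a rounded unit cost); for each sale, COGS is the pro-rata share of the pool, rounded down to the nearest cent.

After Jun 3: 291 on hand, pool $4,030.35 (≈ $13.8500 each)
After Jun 5: 485 on hand, pool $6,998.55 (≈ $14.4300 each)
Jun 8, sell 235: 235/485 × $6,998.55 → $3,391.05
After Jun 9: 372 on hand, pool $5,687.60 (≈ $15.2892 each)
After Jun 12: 581 on hand, pool $9,083.85 (≈ $15.6349 each)
Jun 14, sell 148: 148/581 × $9,083.85 → $2,313.95
After Jun 15: 688 on hand, pool $11,308.90 (≈ $16.4374 each)
Total COGS = $3,391.05 + $2,313.95 = $5,705.00
Ending inventory (cost pool remaining) = $11,308.90

COGS = $5,705.00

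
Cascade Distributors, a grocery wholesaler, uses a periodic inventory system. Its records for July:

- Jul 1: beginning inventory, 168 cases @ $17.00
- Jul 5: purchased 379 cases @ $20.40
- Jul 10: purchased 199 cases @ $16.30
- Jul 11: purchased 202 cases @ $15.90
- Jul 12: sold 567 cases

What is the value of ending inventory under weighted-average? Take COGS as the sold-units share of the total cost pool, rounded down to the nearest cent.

Ending inventory = $6,849.61

Jul 12, sell 567: 567/948 × $17,043.10 → $10,193.49
Ending inventory (cost pool remaining) = $6,849.61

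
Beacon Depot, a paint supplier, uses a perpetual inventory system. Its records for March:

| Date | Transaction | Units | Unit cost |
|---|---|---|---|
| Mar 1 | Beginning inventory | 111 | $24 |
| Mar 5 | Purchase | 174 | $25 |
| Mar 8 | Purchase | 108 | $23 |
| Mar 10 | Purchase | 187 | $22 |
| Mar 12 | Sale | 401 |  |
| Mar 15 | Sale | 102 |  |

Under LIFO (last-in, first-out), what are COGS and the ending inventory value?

COGS = $11,764; ending inventory = $1,848

Mar 12, 401 sold [LIFO — newest first]: 187 @ $22 + 108 @ $23 + 106 @ $25 = $9,248
Mar 15, 102 sold [LIFO — newest first]: 68 @ $25 + 34 @ $24 = $2,516
Total COGS = $9,248 + $2,516 = $11,764
Ending inventory: 77 @ $24 = $1,848
Check: goods available $13,612 = COGS $11,764 + ending $1,848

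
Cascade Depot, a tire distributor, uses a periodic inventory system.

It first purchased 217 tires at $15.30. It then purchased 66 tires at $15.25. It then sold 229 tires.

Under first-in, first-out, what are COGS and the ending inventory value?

COGS = $3,503.10; ending inventory = $823.50

Sale 1 (229) [FIFO — oldest first]: 217 @ $15.30 + 12 @ $15.25 = $3,503.10
Ending inventory: 54 @ $15.25 = $823.50
Check: goods available $4,326.60 = COGS $3,503.10 + ending $823.50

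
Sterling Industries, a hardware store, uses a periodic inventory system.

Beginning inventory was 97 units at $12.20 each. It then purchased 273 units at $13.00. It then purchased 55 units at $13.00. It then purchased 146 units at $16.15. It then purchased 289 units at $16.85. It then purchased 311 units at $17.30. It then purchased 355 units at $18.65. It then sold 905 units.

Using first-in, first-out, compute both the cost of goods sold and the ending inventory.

Sale 1 (905) [FIFO — oldest first]: 97 @ $12.20 + 273 @ $13.00 + 55 @ $13.00 + 146 @ $16.15 + 289 @ $16.85 + 45 @ $17.30 = $13,453.45
Ending inventory: 266 @ $17.30 + 355 @ $18.65 = $11,222.55

COGS = $13,453.45; ending inventory = $11,222.55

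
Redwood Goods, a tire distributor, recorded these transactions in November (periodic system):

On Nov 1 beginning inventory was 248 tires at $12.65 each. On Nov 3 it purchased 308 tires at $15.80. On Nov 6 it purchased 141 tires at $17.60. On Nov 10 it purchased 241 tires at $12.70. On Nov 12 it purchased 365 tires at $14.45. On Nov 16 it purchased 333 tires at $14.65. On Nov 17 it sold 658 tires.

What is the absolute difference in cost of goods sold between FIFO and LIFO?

$224.10

FIFO COGS: 248 @ $12.65 + 308 @ $15.80 + 102 @ $17.60 = $9,798.80
LIFO COGS: 333 @ $14.65 + 325 @ $14.45 = $9,574.70
Difference = |$9,798.80 − $9,574.70| = $224.10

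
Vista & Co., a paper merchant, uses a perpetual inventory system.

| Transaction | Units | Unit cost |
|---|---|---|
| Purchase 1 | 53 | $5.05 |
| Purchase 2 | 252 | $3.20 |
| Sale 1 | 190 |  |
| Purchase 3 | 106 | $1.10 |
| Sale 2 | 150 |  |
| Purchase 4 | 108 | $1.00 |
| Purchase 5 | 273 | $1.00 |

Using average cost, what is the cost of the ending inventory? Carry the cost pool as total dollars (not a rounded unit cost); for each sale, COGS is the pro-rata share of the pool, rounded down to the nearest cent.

After Purchase 1: 53 on hand, pool $267.65 (≈ $5.0500 each)
After Purchase 2: 305 on hand, pool $1,074.05 (≈ $3.5215 each)
Sale 1, sell 190: 190/305 × $1,074.05 → $669.08
After Purchase 3: 221 on hand, pool $521.57 (≈ $2.3600 each)
Sale 2, sell 150: 150/221 × $521.57 → $354.00
After Purchase 4: 179 on hand, pool $275.57 (≈ $1.5395 each)
After Purchase 5: 452 on hand, pool $548.57 (≈ $1.2137 each)
Total COGS = $669.08 + $354.00 = $1,023.08
Ending inventory (cost pool remaining) = $548.57

Ending inventory = $548.57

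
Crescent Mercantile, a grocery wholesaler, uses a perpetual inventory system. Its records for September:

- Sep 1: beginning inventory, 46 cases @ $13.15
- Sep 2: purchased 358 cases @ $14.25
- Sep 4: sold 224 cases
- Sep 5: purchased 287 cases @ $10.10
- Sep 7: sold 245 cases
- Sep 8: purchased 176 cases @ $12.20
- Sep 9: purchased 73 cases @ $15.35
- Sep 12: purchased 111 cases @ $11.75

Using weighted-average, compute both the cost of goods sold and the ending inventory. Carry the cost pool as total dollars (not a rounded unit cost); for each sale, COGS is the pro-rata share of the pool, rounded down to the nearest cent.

COGS = $6,018.51; ending inventory = $7,158.59

After Sep 1: 46 on hand, pool $604.90 (≈ $13.1500 each)
After Sep 2: 404 on hand, pool $5,706.40 (≈ $14.1248 each)
Sep 4, sell 224: 224/404 × $5,706.40 → $3,163.94
After Sep 5: 467 on hand, pool $5,441.16 (≈ $11.6513 each)
Sep 7, sell 245: 245/467 × $5,441.16 → $2,854.57
After Sep 8: 398 on hand, pool $4,733.79 (≈ $11.8939 each)
After Sep 9: 471 on hand, pool $5,854.34 (≈ $12.4296 each)
After Sep 12: 582 on hand, pool $7,158.59 (≈ $12.3000 each)
Total COGS = $3,163.94 + $2,854.57 = $6,018.51
Ending inventory (cost pool remaining) = $7,158.59
Check: goods available $13,177.10 = COGS $6,018.51 + ending $7,158.59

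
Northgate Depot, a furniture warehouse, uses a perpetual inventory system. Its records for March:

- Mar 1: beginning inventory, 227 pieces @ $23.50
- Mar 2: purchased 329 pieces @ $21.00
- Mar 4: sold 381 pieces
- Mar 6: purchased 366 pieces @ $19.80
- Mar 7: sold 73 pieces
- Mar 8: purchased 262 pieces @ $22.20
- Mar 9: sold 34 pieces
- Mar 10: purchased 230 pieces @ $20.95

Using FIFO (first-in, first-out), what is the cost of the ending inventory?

Mar 4, 381 sold [FIFO — oldest first]: 227 @ $23.50 + 154 @ $21.00 = $8,568.50
Mar 7, 73 sold [FIFO — oldest first]: 73 @ $21.00 = $1,533.00
Mar 9, 34 sold [FIFO — oldest first]: 34 @ $21.00 = $714.00
Total COGS = $8,568.50 + $1,533.00 + $714.00 = $10,815.50
Ending inventory: 68 @ $21.00 + 366 @ $19.80 + 262 @ $22.20 + 230 @ $20.95 = $19,309.70
Check: goods available $30,125.20 = COGS $10,815.50 + ending $19,309.70

Ending inventory = $19,309.70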